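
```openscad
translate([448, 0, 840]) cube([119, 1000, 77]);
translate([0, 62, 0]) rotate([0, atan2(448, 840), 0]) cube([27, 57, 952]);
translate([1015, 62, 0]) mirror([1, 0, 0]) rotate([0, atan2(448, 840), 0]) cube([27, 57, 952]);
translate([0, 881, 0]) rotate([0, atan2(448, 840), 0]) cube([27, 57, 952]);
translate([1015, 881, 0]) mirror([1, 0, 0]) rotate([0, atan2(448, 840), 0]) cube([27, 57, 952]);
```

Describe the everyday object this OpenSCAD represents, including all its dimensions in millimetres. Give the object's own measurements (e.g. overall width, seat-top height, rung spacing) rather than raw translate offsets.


A sawhorse. A 119×1000×77 mm beam (x, y, z) sits on two A-frame leg pairs. Each pair is two raked legs of 27×57 mm section (57 mm along y) splaying symmetrically in x. Each leg rises 840 mm vertically over 448 mm of horizontal reach and is 952 mm long along its own axis. Every leg's outer bottom edge rests on the floor and its outer top edge meets a bottom edge of the beam — the left legs (tilting toward +x) meet the beam's −x bottom edge, the right legs (their mirror images, tilting toward −x) meet its +x bottom edge — so the leg tops tuck under the beam, the beam's underside is 840 mm above the floor, and the feet are 1015 mm apart outside-to-outside with the beam centred between them. The two leg pairs are set in 62 mm from either end of the beam.


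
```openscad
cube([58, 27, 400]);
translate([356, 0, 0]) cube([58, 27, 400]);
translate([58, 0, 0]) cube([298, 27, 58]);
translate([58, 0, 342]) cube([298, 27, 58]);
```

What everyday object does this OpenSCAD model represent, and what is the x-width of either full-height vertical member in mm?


A picture frame. The border width is 58 mm.

Four thin pieces enclosing a rectangular opening — a picture frame. The two full-height stiles are 400 mm tall; the top rail sits at z = 342 and is 58 mm tall, so the border above the opening is 400 − 342 = 58 mm, matching the stile x-width.


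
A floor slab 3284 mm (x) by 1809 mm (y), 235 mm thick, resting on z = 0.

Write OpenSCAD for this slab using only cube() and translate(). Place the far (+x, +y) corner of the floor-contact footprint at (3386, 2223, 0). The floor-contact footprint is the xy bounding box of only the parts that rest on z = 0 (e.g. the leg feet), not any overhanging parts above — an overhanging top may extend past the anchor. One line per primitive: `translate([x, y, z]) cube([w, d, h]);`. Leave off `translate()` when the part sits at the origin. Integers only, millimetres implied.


translate([102, 414, 0]) cube([3284, 1809, 235]);


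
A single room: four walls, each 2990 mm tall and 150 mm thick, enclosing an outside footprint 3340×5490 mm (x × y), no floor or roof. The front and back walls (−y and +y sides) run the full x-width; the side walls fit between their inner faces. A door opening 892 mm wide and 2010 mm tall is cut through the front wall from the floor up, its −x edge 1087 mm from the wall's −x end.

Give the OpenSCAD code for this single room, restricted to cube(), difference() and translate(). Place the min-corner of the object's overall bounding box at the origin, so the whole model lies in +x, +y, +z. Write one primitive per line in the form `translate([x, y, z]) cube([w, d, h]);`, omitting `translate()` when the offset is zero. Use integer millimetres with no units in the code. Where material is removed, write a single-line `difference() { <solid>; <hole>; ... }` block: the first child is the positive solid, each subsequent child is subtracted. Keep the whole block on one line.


difference() { cube([3340, 150, 2990]); translate([1087, 0, 0]) cube([892, 150, 2010]); }
translate([0, 5340, 0]) cube([3340, 150, 2990]);
translate([0, 150, 0]) cube([150, 5190, 2990]);
translate([3190, 150, 0]) cube([150, 5190, 2990]);


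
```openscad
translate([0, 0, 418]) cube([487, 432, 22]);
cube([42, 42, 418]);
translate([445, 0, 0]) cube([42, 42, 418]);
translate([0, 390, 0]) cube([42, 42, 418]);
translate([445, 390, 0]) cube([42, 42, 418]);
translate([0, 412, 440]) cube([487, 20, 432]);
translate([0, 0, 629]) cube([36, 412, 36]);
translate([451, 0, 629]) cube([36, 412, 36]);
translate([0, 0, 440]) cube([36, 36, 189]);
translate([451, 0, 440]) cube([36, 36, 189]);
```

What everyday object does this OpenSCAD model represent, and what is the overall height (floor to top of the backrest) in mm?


A chair. The overall height is 872 mm.

A slab on four corner posts with a tall panel at the back — a chair. The seat slab sits at z = 418 with thickness 22, and the 432 mm backrest starts at the seat top, so the overall height is 418 + 22 + 432 = 872 mm.


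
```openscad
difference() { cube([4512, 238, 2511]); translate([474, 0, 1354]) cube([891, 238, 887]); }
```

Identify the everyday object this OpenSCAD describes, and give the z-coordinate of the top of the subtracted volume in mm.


A wall with a window opening. The window head height is 2241 mm.

A wall with a rectangular opening subtracted — a window. Sill at z = 1354, opening 887 mm tall, so the head is at 1354 + 887 = 2241 mm.


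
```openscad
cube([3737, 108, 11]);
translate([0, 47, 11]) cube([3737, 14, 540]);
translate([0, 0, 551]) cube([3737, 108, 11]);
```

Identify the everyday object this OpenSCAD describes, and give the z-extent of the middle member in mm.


An I-beam. The web height is 540 mm.

Two wide flanges with a thin centred web — an I-beam. Overall 562 mm minus two 11 mm flanges gives a web of 562 − 2·11 = 540 mm.


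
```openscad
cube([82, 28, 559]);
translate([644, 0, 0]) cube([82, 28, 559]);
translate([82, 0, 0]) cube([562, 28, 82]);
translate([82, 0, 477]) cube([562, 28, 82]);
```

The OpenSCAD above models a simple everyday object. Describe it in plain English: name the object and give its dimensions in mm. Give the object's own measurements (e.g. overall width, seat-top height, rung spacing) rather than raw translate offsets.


A rectangular picture frame lying in the x–z plane (depth along y). The opening is 562 mm wide (x) by 395 mm tall (z), surrounded by a border 82 mm wide on all four sides. The frame is 28 mm deep and is made of two full-height vertical stiles with two horizontal rails fitted between them.


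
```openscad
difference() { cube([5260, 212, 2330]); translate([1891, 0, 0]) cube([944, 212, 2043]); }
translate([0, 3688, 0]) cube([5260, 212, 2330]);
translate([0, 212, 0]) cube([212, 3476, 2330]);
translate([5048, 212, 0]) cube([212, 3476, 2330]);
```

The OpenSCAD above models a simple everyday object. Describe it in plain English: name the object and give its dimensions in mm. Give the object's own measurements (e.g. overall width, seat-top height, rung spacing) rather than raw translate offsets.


A single room: four walls, each 2330 mm tall and 212 mm thick, enclosing an outside footprint 5260×3900 mm (x × y), no floor or roof. The front and back walls (−y and +y sides) run the full x-width; the side walls fit between their inner faces. A door opening 944 mm wide and 2043 mm tall is cut through the front wall from the floor up, its −x edge 1891 mm from the wall's −x end.


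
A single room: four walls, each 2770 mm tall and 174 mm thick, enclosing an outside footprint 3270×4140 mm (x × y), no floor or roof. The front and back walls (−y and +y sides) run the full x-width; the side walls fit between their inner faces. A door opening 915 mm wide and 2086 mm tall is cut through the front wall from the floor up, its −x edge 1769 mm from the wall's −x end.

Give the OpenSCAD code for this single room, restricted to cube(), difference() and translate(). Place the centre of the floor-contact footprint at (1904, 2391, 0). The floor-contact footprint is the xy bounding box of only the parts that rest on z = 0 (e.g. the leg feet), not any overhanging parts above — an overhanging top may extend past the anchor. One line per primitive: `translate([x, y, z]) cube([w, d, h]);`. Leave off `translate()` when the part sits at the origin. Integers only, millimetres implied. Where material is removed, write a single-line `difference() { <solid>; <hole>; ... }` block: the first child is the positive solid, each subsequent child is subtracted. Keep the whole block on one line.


difference() { translate([269, 321, 0]) cube([3270, 174, 2770]); translate([2038, 321, 0]) cube([915, 174, 2086]); }
translate([269, 4287, 0]) cube([3270, 174, 2770]);
translate([269, 495, 0]) cube([174, 3792, 2770]);
translate([3365, 495, 0]) cube([174, 3792, 2770]);


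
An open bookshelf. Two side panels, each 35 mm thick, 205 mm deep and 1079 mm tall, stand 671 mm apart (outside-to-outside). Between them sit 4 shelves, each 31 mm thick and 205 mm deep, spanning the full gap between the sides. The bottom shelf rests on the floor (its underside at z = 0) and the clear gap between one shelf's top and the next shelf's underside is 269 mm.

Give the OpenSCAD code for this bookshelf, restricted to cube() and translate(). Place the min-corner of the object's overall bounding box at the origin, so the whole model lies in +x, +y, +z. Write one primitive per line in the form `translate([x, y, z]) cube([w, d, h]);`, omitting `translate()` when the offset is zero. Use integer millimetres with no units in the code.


cube([35, 205, 1079]);
translate([636, 0, 0]) cube([35, 205, 1079]);
translate([35, 0, 0]) cube([601, 205, 31]);
translate([35, 0, 300]) cube([601, 205, 31]);
translate([35, 0, 600]) cube([601, 205, 31]);
translate([35, 0, 900]) cube([601, 205, 31]);


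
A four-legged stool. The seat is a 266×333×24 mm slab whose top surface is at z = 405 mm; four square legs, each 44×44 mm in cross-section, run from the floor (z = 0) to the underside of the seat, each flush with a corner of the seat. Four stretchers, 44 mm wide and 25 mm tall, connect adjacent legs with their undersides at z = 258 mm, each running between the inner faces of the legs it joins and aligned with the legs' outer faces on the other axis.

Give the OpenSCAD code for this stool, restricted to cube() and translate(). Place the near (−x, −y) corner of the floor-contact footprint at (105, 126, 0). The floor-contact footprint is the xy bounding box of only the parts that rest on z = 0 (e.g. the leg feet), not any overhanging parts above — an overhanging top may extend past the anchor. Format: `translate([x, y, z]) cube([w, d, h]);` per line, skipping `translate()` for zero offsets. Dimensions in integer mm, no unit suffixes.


translate([105, 126, 381]) cube([266, 333, 24]);
translate([105, 126, 0]) cube([44, 44, 381]);
translate([327, 126, 0]) cube([44, 44, 381]);
translate([105, 415, 0]) cube([44, 44, 381]);
translate([327, 415, 0]) cube([44, 44, 381]);
translate([149, 126, 258]) cube([178, 44, 25]);
translate([149, 415, 258]) cube([178, 44, 25]);
translate([105, 170, 258]) cube([44, 245, 25]);
translate([327, 170, 258]) cube([44, 245, 25]);


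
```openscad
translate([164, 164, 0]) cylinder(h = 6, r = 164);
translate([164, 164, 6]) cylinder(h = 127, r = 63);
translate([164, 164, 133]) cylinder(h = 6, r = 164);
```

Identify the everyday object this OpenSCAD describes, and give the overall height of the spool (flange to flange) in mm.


A spool. The overall height is 139 mm.

Three coaxial cylinders, large–small–large — a spool. Two 6 mm flanges and a 127 mm core give 6 + 127 + 6 = 139 mm.


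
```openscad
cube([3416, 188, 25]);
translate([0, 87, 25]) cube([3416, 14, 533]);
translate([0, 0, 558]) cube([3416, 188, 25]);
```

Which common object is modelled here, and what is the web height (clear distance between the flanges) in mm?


An I-beam. The web height is 533 mm.

Two wide flanges with a thin centred web — an I-beam. Overall 583 mm minus two 25 mm flanges gives a web of 583 − 2·25 = 533 mm.


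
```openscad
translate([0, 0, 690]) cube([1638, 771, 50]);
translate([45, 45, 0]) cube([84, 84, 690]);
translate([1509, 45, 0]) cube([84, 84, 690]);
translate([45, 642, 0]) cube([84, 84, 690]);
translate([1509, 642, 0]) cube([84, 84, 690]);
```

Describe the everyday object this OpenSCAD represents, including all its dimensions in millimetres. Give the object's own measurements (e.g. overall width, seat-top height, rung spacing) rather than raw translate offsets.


A table: top 1638 mm (x) × 771 mm (y), 50 mm thick, upper face at z = 740 mm, on four 84×84 mm square legs, each inset 45 mm from the nearest pair of top edges from z = 0 to the bottom of the top.


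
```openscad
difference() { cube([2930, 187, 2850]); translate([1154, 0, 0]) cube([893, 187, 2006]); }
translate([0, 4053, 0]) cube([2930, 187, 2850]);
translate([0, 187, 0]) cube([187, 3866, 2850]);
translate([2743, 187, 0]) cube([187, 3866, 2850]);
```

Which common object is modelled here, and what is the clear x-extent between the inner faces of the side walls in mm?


A single room. The interior width is 2556 mm.

Four walls enclosing a rectangle with a door in the front wall — a room. Outside width 2930 minus two 187 mm walls gives 2556 mm.


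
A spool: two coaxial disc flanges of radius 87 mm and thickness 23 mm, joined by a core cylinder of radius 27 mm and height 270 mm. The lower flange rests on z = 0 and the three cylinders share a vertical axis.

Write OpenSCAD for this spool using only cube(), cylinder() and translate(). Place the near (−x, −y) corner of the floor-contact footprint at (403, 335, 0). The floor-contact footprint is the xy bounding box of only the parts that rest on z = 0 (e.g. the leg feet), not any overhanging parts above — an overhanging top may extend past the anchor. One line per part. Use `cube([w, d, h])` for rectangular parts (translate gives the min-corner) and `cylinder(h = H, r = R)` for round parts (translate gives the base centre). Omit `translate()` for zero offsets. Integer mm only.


translate([490, 422, 0]) cylinder(h = 23, r = 87);
translate([490, 422, 23]) cylinder(h = 270, r = 27);
translate([490, 422, 293]) cylinder(h = 23, r = 87);


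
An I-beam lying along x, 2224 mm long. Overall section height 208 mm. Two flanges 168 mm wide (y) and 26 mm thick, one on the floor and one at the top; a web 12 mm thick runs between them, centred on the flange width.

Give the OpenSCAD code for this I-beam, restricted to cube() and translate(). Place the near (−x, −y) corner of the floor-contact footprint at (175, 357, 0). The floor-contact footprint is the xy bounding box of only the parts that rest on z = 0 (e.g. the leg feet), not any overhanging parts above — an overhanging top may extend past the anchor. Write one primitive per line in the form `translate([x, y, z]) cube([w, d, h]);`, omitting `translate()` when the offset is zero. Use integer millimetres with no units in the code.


translate([175, 357, 0]) cube([2224, 168, 26]);
translate([175, 435, 26]) cube([2224, 12, 156]);
translate([175, 357, 182]) cube([2224, 168, 26]);


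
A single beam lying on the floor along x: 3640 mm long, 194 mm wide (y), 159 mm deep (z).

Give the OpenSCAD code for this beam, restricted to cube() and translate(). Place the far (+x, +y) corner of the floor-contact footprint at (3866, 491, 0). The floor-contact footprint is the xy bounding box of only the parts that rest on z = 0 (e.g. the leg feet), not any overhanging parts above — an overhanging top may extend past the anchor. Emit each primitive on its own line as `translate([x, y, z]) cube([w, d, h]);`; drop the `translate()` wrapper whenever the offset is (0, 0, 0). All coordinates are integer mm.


translate([226, 297, 0]) cube([3640, 194, 159]);


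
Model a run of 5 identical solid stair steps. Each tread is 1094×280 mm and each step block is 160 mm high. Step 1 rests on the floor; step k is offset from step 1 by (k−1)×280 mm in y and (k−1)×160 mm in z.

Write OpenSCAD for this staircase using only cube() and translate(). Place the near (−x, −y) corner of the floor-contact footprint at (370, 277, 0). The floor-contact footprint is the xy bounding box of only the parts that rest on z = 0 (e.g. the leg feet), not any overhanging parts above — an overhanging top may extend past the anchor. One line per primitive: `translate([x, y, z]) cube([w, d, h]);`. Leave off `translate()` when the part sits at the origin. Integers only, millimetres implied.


translate([370, 277, 0]) cube([1094, 280, 160]);
translate([370, 557, 160]) cube([1094, 280, 160]);
translate([370, 837, 320]) cube([1094, 280, 160]);
translate([370, 1117, 480]) cube([1094, 280, 160]);
translate([370, 1397, 640]) cube([1094, 280, 160]);


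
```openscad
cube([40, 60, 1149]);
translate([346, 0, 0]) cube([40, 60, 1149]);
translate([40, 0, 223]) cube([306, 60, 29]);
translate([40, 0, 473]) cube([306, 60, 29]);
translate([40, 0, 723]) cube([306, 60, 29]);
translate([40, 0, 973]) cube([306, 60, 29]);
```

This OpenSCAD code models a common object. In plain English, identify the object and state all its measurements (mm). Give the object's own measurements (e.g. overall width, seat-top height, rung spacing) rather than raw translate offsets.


A straight ladder. Two 40×60 mm vertical rails, 1149 mm tall, stand 386 mm apart (outside-to-outside) with their front faces coplanar on the −y side. 4 rungs, each 60 mm deep and 29 mm tall, span between the inner faces of the rails, front faces flush with the rails. The lowest rung's underside is at z = 223 mm and rungs are spaced 250 mm apart (underside to underside).


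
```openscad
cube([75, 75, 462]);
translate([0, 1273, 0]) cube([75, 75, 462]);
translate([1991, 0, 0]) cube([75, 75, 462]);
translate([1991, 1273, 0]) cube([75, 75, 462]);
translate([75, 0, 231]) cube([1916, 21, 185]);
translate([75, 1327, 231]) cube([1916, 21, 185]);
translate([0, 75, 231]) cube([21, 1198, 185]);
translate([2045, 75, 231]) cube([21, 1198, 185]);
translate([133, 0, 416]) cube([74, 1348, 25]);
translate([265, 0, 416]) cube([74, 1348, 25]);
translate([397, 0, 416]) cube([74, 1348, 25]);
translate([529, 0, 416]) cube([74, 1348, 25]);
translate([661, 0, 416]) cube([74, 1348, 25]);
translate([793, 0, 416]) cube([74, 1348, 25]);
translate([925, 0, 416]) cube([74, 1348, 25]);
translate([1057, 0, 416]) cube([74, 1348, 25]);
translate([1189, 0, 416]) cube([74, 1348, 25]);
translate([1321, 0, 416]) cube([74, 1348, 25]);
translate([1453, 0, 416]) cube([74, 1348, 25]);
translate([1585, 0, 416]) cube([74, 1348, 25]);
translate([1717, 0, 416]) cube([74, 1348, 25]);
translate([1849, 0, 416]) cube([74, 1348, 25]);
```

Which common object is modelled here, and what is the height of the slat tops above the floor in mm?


A bed frame. The slat-top height is 441 mm.

Four posts, four rails, and a row of slats — a bed frame. Slats sit on the rails at z = 231 + 185 = 416; with slat thickness 25, the top is 441 mm.


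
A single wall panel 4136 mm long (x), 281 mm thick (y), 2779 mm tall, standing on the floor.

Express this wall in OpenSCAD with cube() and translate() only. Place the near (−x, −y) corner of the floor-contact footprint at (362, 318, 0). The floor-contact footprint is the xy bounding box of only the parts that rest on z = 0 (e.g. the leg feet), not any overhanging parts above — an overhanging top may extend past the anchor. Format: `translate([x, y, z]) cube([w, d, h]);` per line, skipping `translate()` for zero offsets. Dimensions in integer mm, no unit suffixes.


translate([362, 318, 0]) cube([4136, 281, 2779]);


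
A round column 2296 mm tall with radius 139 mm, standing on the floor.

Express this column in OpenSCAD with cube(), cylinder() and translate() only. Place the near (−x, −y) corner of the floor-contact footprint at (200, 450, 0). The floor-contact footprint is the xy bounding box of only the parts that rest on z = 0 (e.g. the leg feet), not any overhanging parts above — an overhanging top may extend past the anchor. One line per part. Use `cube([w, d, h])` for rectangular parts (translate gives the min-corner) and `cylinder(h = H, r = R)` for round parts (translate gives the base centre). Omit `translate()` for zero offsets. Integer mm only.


translate([339, 589, 0]) cylinder(h = 2296, r = 139);


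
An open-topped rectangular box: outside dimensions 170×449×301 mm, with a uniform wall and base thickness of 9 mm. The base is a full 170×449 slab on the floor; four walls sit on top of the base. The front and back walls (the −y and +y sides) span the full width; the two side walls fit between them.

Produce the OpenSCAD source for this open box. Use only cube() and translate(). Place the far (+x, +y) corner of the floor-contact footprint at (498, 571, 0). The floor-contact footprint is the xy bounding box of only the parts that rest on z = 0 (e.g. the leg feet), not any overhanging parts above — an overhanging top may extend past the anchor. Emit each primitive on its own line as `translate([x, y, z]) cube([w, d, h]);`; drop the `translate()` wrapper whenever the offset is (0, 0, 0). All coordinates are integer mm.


translate([328, 122, 0]) cube([170, 449, 9]);
translate([328, 122, 9]) cube([170, 9, 292]);
translate([328, 562, 9]) cube([170, 9, 292]);
translate([328, 131, 9]) cube([9, 431, 292]);
translate([489, 131, 9]) cube([9, 431, 292]);


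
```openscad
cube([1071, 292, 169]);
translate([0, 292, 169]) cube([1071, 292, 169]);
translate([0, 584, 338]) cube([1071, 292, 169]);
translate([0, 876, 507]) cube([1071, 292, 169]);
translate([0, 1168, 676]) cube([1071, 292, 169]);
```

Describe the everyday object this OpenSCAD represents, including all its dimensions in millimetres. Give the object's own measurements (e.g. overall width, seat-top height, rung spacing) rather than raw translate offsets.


A straight staircase of 5 solid steps. Each step is 1071 mm wide (x), 292 mm deep (y, the going) and 169 mm tall (the rise). The first step rests on the floor; each subsequent step sits one going further in +y and one rise higher in +z, directly behind and above the previous step with no overlap.


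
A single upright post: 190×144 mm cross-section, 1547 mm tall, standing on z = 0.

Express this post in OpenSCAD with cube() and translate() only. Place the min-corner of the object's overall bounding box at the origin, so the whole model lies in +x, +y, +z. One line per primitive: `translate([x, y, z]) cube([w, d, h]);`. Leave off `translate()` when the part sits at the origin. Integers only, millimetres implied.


cube([190, 144, 1547]);


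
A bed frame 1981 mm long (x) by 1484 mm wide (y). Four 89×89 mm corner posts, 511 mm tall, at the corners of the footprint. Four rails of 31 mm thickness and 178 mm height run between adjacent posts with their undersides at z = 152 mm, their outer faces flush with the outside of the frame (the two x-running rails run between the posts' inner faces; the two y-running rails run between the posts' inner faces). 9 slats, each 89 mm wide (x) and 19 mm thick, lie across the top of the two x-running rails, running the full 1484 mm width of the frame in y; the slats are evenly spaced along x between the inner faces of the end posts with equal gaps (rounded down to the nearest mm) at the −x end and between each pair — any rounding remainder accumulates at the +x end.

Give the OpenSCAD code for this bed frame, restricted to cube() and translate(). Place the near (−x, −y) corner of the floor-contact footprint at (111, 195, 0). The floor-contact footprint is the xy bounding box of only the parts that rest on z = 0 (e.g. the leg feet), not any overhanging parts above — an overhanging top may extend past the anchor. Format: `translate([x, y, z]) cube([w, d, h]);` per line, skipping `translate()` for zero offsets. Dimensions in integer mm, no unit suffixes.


translate([111, 195, 0]) cube([89, 89, 511]);
translate([111, 1590, 0]) cube([89, 89, 511]);
translate([2003, 195, 0]) cube([89, 89, 511]);
translate([2003, 1590, 0]) cube([89, 89, 511]);
translate([200, 195, 152]) cube([1803, 31, 178]);
translate([200, 1648, 152]) cube([1803, 31, 178]);
translate([111, 284, 152]) cube([31, 1306, 178]);
translate([2061, 284, 152]) cube([31, 1306, 178]);
translate([300, 195, 330]) cube([89, 1484, 19]);
translate([489, 195, 330]) cube([89, 1484, 19]);
translate([678, 195, 330]) cube([89, 1484, 19]);
translate([867, 195, 330]) cube([89, 1484, 19]);
translate([1056, 195, 330]) cube([89, 1484, 19]);
translate([1245, 195, 330]) cube([89, 1484, 19]);
translate([1434, 195, 330]) cube([89, 1484, 19]);
translate([1623, 195, 330]) cube([89, 1484, 19]);
translate([1812, 195, 330]) cube([89, 1484, 19]);


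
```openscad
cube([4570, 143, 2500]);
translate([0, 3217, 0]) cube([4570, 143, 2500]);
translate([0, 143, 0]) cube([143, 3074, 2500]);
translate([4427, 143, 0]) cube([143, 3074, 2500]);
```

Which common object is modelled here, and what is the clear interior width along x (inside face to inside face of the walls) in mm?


A house (or room) frame. The interior width is 4284 mm.

Four 2500 mm walls enclosing a rectangle with no floor or roof — a room or house frame. Outside width is 4570 mm and wall thickness is 143 mm, so the interior width is 4570 − 2 × 143 = 4284 mm.


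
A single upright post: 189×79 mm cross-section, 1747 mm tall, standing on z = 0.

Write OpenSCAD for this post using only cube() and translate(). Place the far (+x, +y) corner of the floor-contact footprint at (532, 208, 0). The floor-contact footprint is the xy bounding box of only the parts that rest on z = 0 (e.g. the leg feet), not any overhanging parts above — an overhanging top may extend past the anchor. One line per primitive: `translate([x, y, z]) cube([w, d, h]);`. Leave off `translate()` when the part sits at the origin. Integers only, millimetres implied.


translate([343, 129, 0]) cube([189, 79, 1747]);


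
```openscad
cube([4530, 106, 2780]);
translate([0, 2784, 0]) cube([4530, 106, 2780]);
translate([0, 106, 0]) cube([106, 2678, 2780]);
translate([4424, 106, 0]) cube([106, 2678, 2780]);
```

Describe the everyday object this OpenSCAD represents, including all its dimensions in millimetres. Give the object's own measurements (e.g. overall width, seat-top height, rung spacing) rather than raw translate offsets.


The wall frame of a small rectangular building: four walls, each 2780 mm tall and 106 mm thick, enclosing a footprint 4530 mm (x) by 2890 mm (y) outside-to-outside, with no floor or roof. The front and back walls (the −y and +y sides) span the full width; the two side walls fit between them.


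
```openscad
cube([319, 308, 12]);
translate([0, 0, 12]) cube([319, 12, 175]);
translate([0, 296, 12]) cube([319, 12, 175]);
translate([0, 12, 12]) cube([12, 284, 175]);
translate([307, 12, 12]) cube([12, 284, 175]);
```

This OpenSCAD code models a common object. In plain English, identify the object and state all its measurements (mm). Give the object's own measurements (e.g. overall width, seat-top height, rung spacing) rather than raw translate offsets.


An open-topped rectangular box: outside dimensions 319×308×187 mm, with a uniform wall and base thickness of 12 mm. The base is a full 319×308 slab on the floor; four walls sit on top of the base. The front and back walls (the −y and +y sides) span the full width; the two side walls fit between them.


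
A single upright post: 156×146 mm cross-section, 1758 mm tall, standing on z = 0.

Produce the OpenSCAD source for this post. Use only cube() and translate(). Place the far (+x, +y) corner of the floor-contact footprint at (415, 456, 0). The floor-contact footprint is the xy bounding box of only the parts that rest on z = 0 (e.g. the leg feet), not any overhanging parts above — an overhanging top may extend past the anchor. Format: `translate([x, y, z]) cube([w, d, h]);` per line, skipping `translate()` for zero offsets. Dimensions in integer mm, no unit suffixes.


translate([259, 310, 0]) cube([156, 146, 1758]);


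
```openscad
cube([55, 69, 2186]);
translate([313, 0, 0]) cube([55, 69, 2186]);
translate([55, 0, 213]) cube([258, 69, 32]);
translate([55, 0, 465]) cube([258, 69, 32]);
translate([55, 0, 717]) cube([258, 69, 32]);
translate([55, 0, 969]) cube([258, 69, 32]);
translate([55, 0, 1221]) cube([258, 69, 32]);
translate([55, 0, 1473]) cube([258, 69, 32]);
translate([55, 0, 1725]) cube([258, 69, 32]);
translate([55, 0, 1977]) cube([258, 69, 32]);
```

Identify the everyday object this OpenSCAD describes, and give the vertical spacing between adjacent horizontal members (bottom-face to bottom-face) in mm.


A ladder. The rung spacing is 252 mm.

Two tall 55×69 posts with 8 short bars between them — a ladder. Adjacent rungs sit at z = 213 and z = 465, so the spacing is 465 − 213 = 252 mm.


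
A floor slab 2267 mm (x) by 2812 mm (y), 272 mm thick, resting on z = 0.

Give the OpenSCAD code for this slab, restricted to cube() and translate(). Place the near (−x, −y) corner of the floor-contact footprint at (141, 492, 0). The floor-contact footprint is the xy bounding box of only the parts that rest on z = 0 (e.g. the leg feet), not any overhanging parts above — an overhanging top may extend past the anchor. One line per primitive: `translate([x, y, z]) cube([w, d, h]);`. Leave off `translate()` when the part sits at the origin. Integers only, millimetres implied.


translate([141, 492, 0]) cube([2267, 2812, 272]);


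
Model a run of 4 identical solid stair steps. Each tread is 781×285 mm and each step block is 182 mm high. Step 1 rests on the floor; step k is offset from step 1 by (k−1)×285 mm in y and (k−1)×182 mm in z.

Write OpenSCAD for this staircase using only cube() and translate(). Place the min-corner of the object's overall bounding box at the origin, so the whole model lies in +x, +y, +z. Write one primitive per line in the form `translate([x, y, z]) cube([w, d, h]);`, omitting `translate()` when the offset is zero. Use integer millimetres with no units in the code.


cube([781, 285, 182]);
translate([0, 285, 182]) cube([781, 285, 182]);
translate([0, 570, 364]) cube([781, 285, 182]);
translate([0, 855, 546]) cube([781, 285, 182]);


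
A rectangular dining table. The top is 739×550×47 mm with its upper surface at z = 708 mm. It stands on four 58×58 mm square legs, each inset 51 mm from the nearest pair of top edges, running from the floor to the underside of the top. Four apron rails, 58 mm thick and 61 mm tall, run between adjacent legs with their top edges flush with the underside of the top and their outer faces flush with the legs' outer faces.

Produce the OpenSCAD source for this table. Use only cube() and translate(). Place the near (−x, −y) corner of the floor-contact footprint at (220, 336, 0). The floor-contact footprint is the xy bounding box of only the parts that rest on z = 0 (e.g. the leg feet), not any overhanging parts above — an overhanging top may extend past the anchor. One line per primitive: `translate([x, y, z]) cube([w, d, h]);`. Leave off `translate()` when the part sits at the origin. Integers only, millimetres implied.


translate([169, 285, 661]) cube([739, 550, 47]);
translate([220, 336, 0]) cube([58, 58, 661]);
translate([799, 336, 0]) cube([58, 58, 661]);
translate([220, 726, 0]) cube([58, 58, 661]);
translate([799, 726, 0]) cube([58, 58, 661]);
translate([278, 336, 600]) cube([521, 58, 61]);
translate([278, 726, 600]) cube([521, 58, 61]);
translate([220, 394, 600]) cube([58, 332, 61]);
translate([799, 394, 600]) cube([58, 332, 61]);


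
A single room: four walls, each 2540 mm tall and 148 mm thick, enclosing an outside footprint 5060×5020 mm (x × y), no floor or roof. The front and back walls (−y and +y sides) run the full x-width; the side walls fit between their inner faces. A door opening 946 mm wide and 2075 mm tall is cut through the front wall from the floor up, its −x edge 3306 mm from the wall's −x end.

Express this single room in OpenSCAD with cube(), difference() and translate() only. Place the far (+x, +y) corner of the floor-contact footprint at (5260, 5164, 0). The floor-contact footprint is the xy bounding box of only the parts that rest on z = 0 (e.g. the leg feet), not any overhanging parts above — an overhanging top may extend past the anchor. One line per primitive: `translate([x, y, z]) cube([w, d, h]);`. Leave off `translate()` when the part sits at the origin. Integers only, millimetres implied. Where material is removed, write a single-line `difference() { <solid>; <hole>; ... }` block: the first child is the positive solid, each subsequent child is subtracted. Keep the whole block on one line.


difference() { translate([200, 144, 0]) cube([5060, 148, 2540]); translate([3506, 144, 0]) cube([946, 148, 2075]); }
translate([200, 5016, 0]) cube([5060, 148, 2540]);
translate([200, 292, 0]) cube([148, 4724, 2540]);
translate([5112, 292, 0]) cube([148, 4724, 2540]);


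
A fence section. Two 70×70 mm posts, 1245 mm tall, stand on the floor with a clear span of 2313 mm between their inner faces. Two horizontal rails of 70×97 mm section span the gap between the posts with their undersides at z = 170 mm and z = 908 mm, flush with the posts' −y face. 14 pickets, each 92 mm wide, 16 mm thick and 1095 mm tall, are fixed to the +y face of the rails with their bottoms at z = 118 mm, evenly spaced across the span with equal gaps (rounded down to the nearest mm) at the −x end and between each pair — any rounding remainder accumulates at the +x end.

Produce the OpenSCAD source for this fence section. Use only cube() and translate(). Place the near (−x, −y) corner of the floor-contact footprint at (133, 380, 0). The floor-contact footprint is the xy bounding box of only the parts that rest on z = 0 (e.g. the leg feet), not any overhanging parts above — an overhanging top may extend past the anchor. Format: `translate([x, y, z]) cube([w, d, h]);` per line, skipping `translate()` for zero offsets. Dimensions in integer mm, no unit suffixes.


translate([133, 380, 0]) cube([70, 70, 1245]);
translate([2516, 380, 0]) cube([70, 70, 1245]);
translate([203, 380, 170]) cube([2313, 70, 97]);
translate([203, 380, 908]) cube([2313, 70, 97]);
translate([271, 450, 118]) cube([92, 16, 1095]);
translate([431, 450, 118]) cube([92, 16, 1095]);
translate([591, 450, 118]) cube([92, 16, 1095]);
translate([751, 450, 118]) cube([92, 16, 1095]);
translate([911, 450, 118]) cube([92, 16, 1095]);
translate([1071, 450, 118]) cube([92, 16, 1095]);
translate([1231, 450, 118]) cube([92, 16, 1095]);
translate([1391, 450, 118]) cube([92, 16, 1095]);
translate([1551, 450, 118]) cube([92, 16, 1095]);
translate([1711, 450, 118]) cube([92, 16, 1095]);
translate([1871, 450, 118]) cube([92, 16, 1095]);
translate([2031, 450, 118]) cube([92, 16, 1095]);
translate([2191, 450, 118]) cube([92, 16, 1095]);
translate([2351, 450, 118]) cube([92, 16, 1095]);


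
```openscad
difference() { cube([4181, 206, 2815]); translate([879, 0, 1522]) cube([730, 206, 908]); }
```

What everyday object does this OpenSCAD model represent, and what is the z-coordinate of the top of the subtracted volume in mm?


A wall with a window opening. The window head height is 2430 mm.

A wall with a rectangular opening subtracted — a window. Sill at z = 1522, opening 908 mm tall, so the head is at 1522 + 908 = 2430 mm.


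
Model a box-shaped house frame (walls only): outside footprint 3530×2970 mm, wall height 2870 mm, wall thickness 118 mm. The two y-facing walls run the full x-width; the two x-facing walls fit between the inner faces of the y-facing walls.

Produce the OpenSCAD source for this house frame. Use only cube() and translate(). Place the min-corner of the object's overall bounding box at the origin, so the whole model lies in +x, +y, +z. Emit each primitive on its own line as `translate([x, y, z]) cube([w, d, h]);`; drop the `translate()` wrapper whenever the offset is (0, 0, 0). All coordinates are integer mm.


cube([3530, 118, 2870]);
translate([0, 2852, 0]) cube([3530, 118, 2870]);
translate([0, 118, 0]) cube([118, 2734, 2870]);
translate([3412, 118, 0]) cube([118, 2734, 2870]);


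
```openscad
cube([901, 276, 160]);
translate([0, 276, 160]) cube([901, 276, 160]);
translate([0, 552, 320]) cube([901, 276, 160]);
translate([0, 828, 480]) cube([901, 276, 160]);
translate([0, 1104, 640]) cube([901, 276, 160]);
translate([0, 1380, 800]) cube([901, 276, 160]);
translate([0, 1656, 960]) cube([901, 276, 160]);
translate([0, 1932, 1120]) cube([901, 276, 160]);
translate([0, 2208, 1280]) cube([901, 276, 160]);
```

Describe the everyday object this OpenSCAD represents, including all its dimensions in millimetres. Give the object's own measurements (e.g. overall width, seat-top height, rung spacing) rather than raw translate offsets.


A straight staircase of 9 solid steps. Each step is 901 mm wide (x), 276 mm deep (y, the going) and 160 mm tall (the rise). The first step rests on the floor; each subsequent step sits one going further in +y and one rise higher in +z, directly behind and above the previous step with no overlap.


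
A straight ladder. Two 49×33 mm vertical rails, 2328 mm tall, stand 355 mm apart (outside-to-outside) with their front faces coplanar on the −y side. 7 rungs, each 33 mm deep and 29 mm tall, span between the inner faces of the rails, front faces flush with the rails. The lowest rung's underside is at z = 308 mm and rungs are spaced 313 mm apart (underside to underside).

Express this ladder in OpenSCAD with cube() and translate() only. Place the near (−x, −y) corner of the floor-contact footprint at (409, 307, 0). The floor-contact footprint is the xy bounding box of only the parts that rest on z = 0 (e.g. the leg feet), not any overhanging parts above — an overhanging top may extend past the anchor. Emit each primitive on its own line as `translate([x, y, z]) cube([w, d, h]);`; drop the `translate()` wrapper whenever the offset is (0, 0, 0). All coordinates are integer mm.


translate([409, 307, 0]) cube([49, 33, 2328]);
translate([715, 307, 0]) cube([49, 33, 2328]);
translate([458, 307, 308]) cube([257, 33, 29]);
translate([458, 307, 621]) cube([257, 33, 29]);
translate([458, 307, 934]) cube([257, 33, 29]);
translate([458, 307, 1247]) cube([257, 33, 29]);
translate([458, 307, 1560]) cube([257, 33, 29]);
translate([458, 307, 1873]) cube([257, 33, 29]);
translate([458, 307, 2186]) cube([257, 33, 29]);


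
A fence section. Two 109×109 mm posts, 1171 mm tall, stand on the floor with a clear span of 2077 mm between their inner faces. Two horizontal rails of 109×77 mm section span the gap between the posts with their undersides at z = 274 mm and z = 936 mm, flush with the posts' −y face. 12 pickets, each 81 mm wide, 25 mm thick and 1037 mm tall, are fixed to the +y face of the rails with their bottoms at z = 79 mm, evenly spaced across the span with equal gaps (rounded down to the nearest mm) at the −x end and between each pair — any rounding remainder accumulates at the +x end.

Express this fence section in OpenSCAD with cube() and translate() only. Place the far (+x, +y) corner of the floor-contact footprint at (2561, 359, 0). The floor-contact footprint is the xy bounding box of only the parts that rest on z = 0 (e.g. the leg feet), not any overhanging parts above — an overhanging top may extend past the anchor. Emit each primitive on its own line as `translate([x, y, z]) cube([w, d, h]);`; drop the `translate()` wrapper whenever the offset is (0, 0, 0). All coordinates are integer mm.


translate([266, 250, 0]) cube([109, 109, 1171]);
translate([2452, 250, 0]) cube([109, 109, 1171]);
translate([375, 250, 274]) cube([2077, 109, 77]);
translate([375, 250, 936]) cube([2077, 109, 77]);
translate([460, 359, 79]) cube([81, 25, 1037]);
translate([626, 359, 79]) cube([81, 25, 1037]);
translate([792, 359, 79]) cube([81, 25, 1037]);
translate([958, 359, 79]) cube([81, 25, 1037]);
translate([1124, 359, 79]) cube([81, 25, 1037]);
translate([1290, 359, 79]) cube([81, 25, 1037]);
translate([1456, 359, 79]) cube([81, 25, 1037]);
translate([1622, 359, 79]) cube([81, 25, 1037]);
translate([1788, 359, 79]) cube([81, 25, 1037]);
translate([1954, 359, 79]) cube([81, 25, 1037]);
translate([2120, 359, 79]) cube([81, 25, 1037]);
translate([2286, 359, 79]) cube([81, 25, 1037]);


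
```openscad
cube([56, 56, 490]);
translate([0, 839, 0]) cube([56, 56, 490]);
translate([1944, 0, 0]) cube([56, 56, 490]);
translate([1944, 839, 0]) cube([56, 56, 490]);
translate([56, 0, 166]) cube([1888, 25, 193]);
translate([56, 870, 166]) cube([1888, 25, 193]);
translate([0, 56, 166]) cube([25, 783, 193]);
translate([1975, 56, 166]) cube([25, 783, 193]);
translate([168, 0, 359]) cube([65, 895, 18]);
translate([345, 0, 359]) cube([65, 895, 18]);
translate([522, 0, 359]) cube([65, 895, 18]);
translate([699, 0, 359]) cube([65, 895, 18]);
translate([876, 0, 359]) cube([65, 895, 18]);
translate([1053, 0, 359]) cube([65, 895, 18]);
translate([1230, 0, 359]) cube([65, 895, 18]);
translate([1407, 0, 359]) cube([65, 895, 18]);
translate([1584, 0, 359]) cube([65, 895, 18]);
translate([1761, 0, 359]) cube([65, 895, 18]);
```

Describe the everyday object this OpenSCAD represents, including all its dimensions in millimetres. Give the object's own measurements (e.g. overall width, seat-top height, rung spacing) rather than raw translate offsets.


A bed frame 2000 mm long (x) by 895 mm wide (y). Four 56×56 mm corner posts, 490 mm tall, at the corners of the footprint. Four rails of 25 mm thickness and 193 mm height run between adjacent posts with their undersides at z = 166 mm, their outer faces flush with the outside of the frame (the two x-running rails run between the posts' inner faces; the two y-running rails run between the posts' inner faces). 10 slats, each 65 mm wide (x) and 18 mm thick, lie across the top of the two x-running rails, running the full 895 mm width of the frame in y; along x they sit between the end posts with a 112 mm gap after the −x posts and between neighbouring slats, leaving 118 mm before the +x posts.
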